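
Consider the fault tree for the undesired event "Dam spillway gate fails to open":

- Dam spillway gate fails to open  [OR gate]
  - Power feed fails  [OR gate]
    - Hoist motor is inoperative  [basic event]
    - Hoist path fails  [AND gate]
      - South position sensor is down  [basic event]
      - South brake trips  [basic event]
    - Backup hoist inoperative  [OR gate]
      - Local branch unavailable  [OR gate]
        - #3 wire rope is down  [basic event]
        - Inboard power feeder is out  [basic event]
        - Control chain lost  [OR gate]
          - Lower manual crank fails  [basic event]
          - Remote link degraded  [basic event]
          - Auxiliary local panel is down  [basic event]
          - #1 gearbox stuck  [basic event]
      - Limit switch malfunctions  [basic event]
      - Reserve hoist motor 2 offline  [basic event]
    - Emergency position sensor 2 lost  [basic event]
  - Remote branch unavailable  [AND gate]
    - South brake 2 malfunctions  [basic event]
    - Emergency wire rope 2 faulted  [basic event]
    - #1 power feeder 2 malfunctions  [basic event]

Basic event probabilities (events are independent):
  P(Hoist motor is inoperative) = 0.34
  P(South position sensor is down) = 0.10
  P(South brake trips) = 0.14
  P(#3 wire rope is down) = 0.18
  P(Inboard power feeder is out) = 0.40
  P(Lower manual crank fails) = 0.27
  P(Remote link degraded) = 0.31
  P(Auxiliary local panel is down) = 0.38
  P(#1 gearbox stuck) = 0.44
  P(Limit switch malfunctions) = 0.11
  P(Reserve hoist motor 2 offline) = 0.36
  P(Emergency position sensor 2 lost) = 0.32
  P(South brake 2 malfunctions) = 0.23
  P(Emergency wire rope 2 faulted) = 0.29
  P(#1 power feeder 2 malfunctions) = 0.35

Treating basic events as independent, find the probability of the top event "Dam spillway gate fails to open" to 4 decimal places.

P(Hoist path fails) [AND] = 0.10 × 0.14 = 0.014000
P(Control chain lost) [OR] = 1 − (1−0.27) × (1−0.31) × (1−0.38) × (1−0.44) = 0.825115
P(Local branch unavailable) [OR] = 1 − (1−0.18) × (1−0.40) × (1−0.825115) = 0.913957
P(Backup hoist inoperative) [OR] = 1 − (1−0.913957) × (1−0.11) × (1−0.36) = 0.950990
P(Power feed fails) [OR] = 1 − (1−0.34) × (1−0.014000) × (1−0.950990) × (1−0.32) = 0.978312
P(Remote branch unavailable) [AND] = 0.23 × 0.29 × 0.35 = 0.023345
P(Dam spillway gate fails to open) [OR] = 1 − (1−0.978312) × (1−0.023345) = 0.978818
Rounded to 4 decimal places: P(Dam spillway gate fails to open) ≈ 0.9788.

0.9788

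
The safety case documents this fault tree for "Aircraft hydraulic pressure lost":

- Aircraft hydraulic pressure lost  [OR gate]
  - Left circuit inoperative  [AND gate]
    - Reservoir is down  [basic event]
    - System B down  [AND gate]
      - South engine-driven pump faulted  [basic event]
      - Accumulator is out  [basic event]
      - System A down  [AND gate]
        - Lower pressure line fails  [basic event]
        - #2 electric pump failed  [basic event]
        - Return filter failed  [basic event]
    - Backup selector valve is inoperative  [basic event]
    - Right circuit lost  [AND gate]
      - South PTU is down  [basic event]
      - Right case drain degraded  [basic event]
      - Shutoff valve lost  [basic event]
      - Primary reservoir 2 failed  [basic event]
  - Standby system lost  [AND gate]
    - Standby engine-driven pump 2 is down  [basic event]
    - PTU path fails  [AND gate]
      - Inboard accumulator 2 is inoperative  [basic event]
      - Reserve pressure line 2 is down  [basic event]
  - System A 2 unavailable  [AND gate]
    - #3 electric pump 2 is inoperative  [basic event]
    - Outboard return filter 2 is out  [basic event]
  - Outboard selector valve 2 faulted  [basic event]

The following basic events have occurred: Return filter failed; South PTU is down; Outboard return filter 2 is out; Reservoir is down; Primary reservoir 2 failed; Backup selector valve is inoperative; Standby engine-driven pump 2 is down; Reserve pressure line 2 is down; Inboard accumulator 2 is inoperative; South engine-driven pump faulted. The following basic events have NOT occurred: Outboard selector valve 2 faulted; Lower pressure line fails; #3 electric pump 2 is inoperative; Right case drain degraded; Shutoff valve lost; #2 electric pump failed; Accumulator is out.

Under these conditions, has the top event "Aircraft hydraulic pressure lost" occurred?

Yes

System A down [AND]: Lower pressure line fails=not, #2 electric pump failed=not, Return filter failed=occurs → not all inputs occur → does not occur.
System B down [AND]: South engine-driven pump faulted=occurs, Accumulator is out=not, System A down=not → not all inputs occur → does not occur.
Right circuit lost [AND]: South PTU is down=occurs, Right case drain degraded=not, Shutoff valve lost=not, Primary reservoir 2 failed=occurs → not all inputs occur → does not occur.
Left circuit inoperative [AND]: Reservoir is down=occurs, System B down=not, Backup selector valve is inoperative=occurs, Right circuit lost=not → not all inputs occur → does not occur.
PTU path fails [AND]: Inboard accumulator 2 is inoperative=occurs, Reserve pressure line 2 is down=occurs → all inputs occur → occurs.
Standby system lost [AND]: Standby engine-driven pump 2 is down=occurs, PTU path fails=occurs → all inputs occur → occurs.
System A 2 unavailable [AND]: #3 electric pump 2 is inoperative=not, Outboard return filter 2 is out=occurs → not all inputs occur → does not occur.
Aircraft hydraulic pressure lost [OR]: Left circuit inoperative=not, Standby system lost=occurs, System A 2 unavailable=not, Outboard selector valve 2 faulted=not → at least one input occurs → occurs.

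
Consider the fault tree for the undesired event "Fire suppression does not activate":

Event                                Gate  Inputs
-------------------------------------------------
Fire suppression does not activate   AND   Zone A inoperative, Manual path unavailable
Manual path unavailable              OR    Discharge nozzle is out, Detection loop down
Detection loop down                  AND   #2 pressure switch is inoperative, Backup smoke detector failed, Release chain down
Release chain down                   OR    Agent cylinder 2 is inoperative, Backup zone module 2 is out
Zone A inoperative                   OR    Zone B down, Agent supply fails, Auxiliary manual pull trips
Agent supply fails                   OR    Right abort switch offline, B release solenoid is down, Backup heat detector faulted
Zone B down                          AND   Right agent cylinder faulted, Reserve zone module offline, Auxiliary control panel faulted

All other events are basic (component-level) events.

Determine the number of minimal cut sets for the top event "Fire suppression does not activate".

Zone B down [AND]: one cut set from each child combined → 1 × 1 × 1 = 1 cut set(s).
Agent supply fails [OR]: union of children's cut sets → 3 cut set(s).
Zone A inoperative [OR]: union of children's cut sets → 5 cut set(s).
Release chain down [OR]: union of children's cut sets → 2 cut set(s).
Detection loop down [AND]: one cut set from each child combined → 1 × 1 × 2 = 2 cut set(s).
Manual path unavailable [OR]: union of children's cut sets → 3 cut set(s).
Fire suppression does not activate [AND]: one cut set from each child combined → 5 × 3 = 15 cut set(s).

15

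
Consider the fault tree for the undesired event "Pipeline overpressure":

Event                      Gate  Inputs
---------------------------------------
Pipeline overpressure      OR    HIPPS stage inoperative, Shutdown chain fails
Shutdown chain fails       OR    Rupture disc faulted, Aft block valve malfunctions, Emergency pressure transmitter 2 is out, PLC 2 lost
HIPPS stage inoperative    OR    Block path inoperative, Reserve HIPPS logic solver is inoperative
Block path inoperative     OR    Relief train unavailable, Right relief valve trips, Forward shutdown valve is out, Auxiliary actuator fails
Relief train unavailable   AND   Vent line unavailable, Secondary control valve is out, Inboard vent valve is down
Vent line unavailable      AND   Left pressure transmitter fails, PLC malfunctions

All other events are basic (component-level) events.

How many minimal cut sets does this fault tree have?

9

Vent line unavailable [AND]: one cut set from each child combined → 1 × 1 = 1 cut set(s).
Relief train unavailable [AND]: one cut set from each child combined → 1 × 1 × 1 = 1 cut set(s).
Block path inoperative [OR]: union of children's cut sets → 4 cut set(s).
HIPPS stage inoperative [OR]: union of children's cut sets → 5 cut set(s).
Shutdown chain fails [OR]: union of children's cut sets → 4 cut set(s).
Pipeline overpressure [OR]: union of children's cut sets → 9 cut set(s).
Minimal cut sets: {Inboard vent valve is down, Left pressure transmitter fails, PLC malfunctions, Secondary control valve is out}; {Right relief valve trips}; {Forward shutdown valve is out}; {Auxiliary actuator fails}; {Reserve HIPPS logic solver is inoperative}; {Rupture disc faulted}; {Aft block valve malfunctions}; {Emergency pressure transmitter 2 is out}; {PLC 2 lost}.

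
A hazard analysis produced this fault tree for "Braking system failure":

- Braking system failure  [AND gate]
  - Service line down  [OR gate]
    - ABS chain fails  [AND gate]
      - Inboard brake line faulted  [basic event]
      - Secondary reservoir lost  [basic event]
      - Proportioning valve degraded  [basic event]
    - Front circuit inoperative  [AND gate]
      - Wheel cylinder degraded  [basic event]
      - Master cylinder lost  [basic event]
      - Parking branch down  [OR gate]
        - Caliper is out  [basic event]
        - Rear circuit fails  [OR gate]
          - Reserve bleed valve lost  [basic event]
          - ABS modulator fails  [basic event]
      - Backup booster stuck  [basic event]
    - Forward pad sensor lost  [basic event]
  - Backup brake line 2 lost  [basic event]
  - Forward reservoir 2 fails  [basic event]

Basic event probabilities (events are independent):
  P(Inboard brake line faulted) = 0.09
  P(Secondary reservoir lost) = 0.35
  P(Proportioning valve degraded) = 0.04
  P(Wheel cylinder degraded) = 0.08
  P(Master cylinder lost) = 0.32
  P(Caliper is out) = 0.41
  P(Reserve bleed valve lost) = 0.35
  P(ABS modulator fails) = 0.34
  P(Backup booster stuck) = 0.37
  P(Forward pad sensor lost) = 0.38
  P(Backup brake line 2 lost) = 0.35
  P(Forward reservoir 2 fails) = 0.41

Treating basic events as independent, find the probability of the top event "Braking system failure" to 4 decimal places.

0.0553

P(ABS chain fails) [AND] = 0.09 × 0.35 × 0.04 = 0.001260
P(Rear circuit fails) [OR] = 1 − (1−0.35) × (1−0.34) = 0.571000
P(Parking branch down) [OR] = 1 − (1−0.41) × (1−0.571000) = 0.746890
P(Front circuit inoperative) [AND] = 0.08 × 0.32 × 0.746890 × 0.37 = 0.007075
P(Service line down) [OR] = 1 − (1−0.001260) × (1−0.007075) × (1−0.38) = 0.385162
P(Braking system failure) [AND] = 0.385162 × 0.35 × 0.41 = 0.055271
Rounded to 4 decimal places: P(Braking system failure) ≈ 0.0553.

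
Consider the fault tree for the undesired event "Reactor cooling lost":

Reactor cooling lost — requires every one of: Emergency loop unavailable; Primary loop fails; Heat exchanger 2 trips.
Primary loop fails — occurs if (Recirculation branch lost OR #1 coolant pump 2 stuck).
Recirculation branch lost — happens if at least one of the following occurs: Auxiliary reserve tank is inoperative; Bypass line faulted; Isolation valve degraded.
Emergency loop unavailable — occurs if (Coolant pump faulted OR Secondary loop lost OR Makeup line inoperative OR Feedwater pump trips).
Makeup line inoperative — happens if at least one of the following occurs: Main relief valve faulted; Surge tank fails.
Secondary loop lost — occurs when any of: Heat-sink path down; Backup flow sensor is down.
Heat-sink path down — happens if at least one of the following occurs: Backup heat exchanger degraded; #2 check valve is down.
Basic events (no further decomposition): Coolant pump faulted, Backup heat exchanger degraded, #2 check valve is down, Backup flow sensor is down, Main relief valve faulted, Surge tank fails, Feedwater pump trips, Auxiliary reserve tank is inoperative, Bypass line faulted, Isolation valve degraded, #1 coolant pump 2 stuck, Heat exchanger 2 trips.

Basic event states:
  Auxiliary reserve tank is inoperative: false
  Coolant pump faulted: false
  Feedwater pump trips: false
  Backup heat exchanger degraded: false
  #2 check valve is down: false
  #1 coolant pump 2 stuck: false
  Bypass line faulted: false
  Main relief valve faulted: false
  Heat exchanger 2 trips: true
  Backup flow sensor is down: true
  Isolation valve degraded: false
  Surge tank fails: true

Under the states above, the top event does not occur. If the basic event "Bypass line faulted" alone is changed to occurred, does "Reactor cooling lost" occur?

Counterfactual: set "Bypass line faulted" to occurred.
Heat-sink path down [OR]: Backup heat exchanger degraded=not, #2 check valve is down=not → no input occurs → does not occur.
Secondary loop lost [OR]: Heat-sink path down=not, Backup flow sensor is down=occurs → at least one input occurs → occurs.
Makeup line inoperative [OR]: Main relief valve faulted=not, Surge tank fails=occurs → at least one input occurs → occurs.
Emergency loop unavailable [OR]: Coolant pump faulted=not, Secondary loop lost=occurs, Makeup line inoperative=occurs, Feedwater pump trips=not → at least one input occurs → occurs.
Recirculation branch lost [OR]: Auxiliary reserve tank is inoperative=not, Bypass line faulted=occurs, Isolation valve degraded=not → at least one input occurs → occurs.
Primary loop fails [OR]: Recirculation branch lost=occurs, #1 coolant pump 2 stuck=not → at least one input occurs → occurs.
Reactor cooling lost [AND]: Emergency loop unavailable=occurs, Primary loop fails=occurs, Heat exchanger 2 trips=occurs → all inputs occur → occurs.

Yes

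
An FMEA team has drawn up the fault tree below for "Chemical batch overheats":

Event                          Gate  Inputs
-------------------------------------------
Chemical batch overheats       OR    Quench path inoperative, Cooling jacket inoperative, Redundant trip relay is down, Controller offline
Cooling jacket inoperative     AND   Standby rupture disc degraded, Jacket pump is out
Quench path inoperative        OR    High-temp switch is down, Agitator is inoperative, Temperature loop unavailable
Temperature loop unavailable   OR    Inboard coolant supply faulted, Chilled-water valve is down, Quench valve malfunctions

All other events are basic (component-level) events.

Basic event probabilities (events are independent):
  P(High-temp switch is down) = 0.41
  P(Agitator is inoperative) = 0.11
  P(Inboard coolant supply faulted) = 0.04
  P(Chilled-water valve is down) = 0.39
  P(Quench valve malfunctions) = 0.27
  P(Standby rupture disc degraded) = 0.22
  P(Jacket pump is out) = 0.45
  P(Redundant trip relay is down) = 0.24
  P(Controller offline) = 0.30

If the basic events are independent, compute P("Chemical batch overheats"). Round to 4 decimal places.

0.8924

P(Temperature loop unavailable) [OR] = 1 − (1−0.04) × (1−0.39) × (1−0.27) = 0.572512
P(Quench path inoperative) [OR] = 1 − (1−0.41) × (1−0.11) × (1−0.572512) = 0.775526
P(Cooling jacket inoperative) [AND] = 0.22 × 0.45 = 0.099000
P(Chemical batch overheats) [OR] = 1 − (1−0.775526) × (1−0.099000) × (1−0.24) × (1−0.30) = 0.892402
Rounded to 4 decimal places: P(Chemical batch overheats) ≈ 0.8924.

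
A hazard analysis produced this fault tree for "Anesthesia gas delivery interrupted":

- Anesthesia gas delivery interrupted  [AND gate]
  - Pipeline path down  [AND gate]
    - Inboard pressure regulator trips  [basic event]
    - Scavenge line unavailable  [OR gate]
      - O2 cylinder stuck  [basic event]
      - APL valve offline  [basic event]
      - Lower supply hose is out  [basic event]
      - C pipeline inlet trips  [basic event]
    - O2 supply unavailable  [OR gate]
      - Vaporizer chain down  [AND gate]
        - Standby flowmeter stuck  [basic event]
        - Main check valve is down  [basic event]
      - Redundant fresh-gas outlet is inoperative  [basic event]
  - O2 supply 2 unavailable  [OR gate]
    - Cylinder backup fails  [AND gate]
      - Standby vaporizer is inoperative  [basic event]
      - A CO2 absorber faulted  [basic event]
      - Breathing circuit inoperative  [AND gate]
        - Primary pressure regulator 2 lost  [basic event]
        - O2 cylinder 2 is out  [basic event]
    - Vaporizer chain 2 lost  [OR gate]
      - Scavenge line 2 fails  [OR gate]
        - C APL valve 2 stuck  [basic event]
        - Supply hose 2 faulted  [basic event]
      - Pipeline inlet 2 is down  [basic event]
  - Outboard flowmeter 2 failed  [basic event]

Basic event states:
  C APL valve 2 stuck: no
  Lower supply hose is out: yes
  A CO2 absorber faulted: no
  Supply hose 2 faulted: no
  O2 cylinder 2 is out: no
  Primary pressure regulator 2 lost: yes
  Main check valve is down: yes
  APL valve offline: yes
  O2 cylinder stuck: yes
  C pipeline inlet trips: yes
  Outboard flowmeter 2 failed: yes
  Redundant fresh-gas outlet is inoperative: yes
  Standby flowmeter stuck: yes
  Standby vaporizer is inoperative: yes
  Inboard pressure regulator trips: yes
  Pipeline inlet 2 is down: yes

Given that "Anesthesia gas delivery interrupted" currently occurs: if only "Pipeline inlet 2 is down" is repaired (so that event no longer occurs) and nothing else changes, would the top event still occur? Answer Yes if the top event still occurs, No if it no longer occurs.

No

Counterfactual: set "Pipeline inlet 2 is down" to not occurred.
Scavenge line unavailable [OR]: O2 cylinder stuck=occurs, APL valve offline=occurs, Lower supply hose is out=occurs, C pipeline inlet trips=occurs → at least one input occurs → occurs.
Vaporizer chain down [AND]: Standby flowmeter stuck=occurs, Main check valve is down=occurs → all inputs occur → occurs.
O2 supply unavailable [OR]: Vaporizer chain down=occurs, Redundant fresh-gas outlet is inoperative=occurs → at least one input occurs → occurs.
Pipeline path down [AND]: Inboard pressure regulator trips=occurs, Scavenge line unavailable=occurs, O2 supply unavailable=occurs → all inputs occur → occurs.
Breathing circuit inoperative [AND]: Primary pressure regulator 2 lost=occurs, O2 cylinder 2 is out=not → not all inputs occur → does not occur.
Cylinder backup fails [AND]: Standby vaporizer is inoperative=occurs, A CO2 absorber faulted=not, Breathing circuit inoperative=not → not all inputs occur → does not occur.
Scavenge line 2 fails [OR]: C APL valve 2 stuck=not, Supply hose 2 faulted=not → no input occurs → does not occur.
Vaporizer chain 2 lost [OR]: Scavenge line 2 fails=not, Pipeline inlet 2 is down=not → no input occurs → does not occur.
O2 supply 2 unavailable [OR]: Cylinder backup fails=not, Vaporizer chain 2 lost=not → no input occurs → does not occur.
Anesthesia gas delivery interrupted [AND]: Pipeline path down=occurs, O2 supply 2 unavailable=not, Outboard flowmeter 2 failed=occurs → not all inputs occur → does not occur.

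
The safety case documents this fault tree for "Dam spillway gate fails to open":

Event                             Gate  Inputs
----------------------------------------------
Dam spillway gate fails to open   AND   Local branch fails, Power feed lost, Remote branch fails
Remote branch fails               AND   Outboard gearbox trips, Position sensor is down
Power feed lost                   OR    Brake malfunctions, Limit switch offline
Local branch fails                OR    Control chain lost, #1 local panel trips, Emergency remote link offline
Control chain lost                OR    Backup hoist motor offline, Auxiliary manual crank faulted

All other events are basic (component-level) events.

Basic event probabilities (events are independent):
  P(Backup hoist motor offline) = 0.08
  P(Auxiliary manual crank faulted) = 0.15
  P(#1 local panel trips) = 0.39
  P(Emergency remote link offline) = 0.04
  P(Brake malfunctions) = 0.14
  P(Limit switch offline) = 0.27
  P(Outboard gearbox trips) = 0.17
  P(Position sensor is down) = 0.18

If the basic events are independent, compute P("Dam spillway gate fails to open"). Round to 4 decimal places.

0.0062

P(Control chain lost) [OR] = 1 − (1−0.08) × (1−0.15) = 0.218000
P(Local branch fails) [OR] = 1 − (1−0.218000) × (1−0.39) × (1−0.04) = 0.542061
P(Power feed lost) [OR] = 1 − (1−0.14) × (1−0.27) = 0.372200
P(Remote branch fails) [AND] = 0.17 × 0.18 = 0.030600
P(Dam spillway gate fails to open) [AND] = 0.542061 × 0.372200 × 0.030600 = 0.006174
Rounded to 4 decimal places: P(Dam spillway gate fails to open) ≈ 0.0062.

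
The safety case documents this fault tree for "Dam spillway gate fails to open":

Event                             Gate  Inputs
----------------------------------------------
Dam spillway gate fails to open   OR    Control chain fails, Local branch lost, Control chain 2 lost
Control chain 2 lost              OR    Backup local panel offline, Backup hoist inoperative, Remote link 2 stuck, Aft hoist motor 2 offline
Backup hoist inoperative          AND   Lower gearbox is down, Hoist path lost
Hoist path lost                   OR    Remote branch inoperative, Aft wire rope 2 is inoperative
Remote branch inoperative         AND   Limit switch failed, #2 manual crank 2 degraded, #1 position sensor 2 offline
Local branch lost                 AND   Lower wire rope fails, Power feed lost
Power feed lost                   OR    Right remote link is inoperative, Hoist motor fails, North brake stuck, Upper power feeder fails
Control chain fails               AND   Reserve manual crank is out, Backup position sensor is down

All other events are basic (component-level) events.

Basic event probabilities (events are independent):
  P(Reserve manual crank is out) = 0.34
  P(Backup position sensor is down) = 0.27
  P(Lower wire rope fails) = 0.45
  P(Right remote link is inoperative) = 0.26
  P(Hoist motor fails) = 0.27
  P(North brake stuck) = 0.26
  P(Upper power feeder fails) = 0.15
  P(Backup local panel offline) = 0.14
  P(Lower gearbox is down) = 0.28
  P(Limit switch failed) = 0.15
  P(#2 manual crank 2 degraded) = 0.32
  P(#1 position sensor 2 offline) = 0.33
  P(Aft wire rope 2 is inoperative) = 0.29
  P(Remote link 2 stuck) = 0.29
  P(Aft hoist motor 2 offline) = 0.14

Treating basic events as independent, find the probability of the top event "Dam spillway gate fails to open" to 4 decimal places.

P(Control chain fails) [AND] = 0.34 × 0.27 = 0.091800
P(Power feed lost) [OR] = 1 − (1−0.26) × (1−0.27) × (1−0.26) × (1−0.15) = 0.660214
P(Local branch lost) [AND] = 0.45 × 0.660214 = 0.297096
P(Remote branch inoperative) [AND] = 0.15 × 0.32 × 0.33 = 0.015840
P(Hoist path lost) [OR] = 1 − (1−0.015840) × (1−0.29) = 0.301246
P(Backup hoist inoperative) [AND] = 0.28 × 0.301246 = 0.084349
P(Control chain 2 lost) [OR] = 1 − (1−0.14) × (1−0.084349) × (1−0.29) × (1−0.14) = 0.519177
P(Dam spillway gate fails to open) [OR] = 1 − (1−0.091800) × (1−0.297096) × (1−0.519177) = 0.693053
Rounded to 4 decimal places: P(Dam spillway gate fails to open) ≈ 0.6931.

0.6931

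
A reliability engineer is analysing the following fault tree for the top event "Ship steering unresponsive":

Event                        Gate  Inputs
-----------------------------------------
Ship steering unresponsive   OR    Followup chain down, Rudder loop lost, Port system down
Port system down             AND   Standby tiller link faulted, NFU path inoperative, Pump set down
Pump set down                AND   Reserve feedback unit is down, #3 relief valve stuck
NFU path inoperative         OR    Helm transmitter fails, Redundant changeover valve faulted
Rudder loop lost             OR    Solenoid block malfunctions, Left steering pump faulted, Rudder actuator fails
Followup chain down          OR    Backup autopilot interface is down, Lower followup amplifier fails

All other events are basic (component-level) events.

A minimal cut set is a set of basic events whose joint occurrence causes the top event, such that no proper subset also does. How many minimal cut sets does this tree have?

7

Followup chain down [OR]: union of children's cut sets → 2 cut set(s).
Rudder loop lost [OR]: union of children's cut sets → 3 cut set(s).
NFU path inoperative [OR]: union of children's cut sets → 2 cut set(s).
Pump set down [AND]: one cut set from each child combined → 1 × 1 = 1 cut set(s).
Port system down [AND]: one cut set from each child combined → 1 × 2 × 1 = 2 cut set(s).
Ship steering unresponsive [OR]: union of children's cut sets → 7 cut set(s).
Minimal cut sets: {Backup autopilot interface is down}; {Lower followup amplifier fails}; {Solenoid block malfunctions}; {Left steering pump faulted}; {Rudder actuator fails}; {#3 relief valve stuck, Helm transmitter fails, Reserve feedback unit is down, Standby tiller link faulted}; {#3 relief valve stuck, Redundant changeover valve faulted, Reserve feedback unit is down, Standby tiller link faulted}.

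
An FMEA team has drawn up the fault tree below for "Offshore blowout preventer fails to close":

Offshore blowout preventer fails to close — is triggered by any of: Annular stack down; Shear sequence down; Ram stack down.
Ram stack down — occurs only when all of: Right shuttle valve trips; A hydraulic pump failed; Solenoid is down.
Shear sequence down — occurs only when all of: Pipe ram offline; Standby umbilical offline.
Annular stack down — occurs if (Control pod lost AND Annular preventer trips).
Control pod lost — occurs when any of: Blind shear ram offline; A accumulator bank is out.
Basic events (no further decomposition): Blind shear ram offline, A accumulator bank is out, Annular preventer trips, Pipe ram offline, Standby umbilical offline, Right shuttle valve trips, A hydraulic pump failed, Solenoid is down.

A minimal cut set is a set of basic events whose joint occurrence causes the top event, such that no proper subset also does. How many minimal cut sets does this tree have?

Control pod lost [OR]: union of children's cut sets → 2 cut set(s).
Annular stack down [AND]: one cut set from each child combined → 2 × 1 = 2 cut set(s).
Shear sequence down [AND]: one cut set from each child combined → 1 × 1 = 1 cut set(s).
Ram stack down [AND]: one cut set from each child combined → 1 × 1 × 1 = 1 cut set(s).
Offshore blowout preventer fails to close [OR]: union of children's cut sets → 4 cut set(s).
Minimal cut sets: {Annular preventer trips, Blind shear ram offline}; {A accumulator bank is out, Annular preventer trips}; {Pipe ram offline, Standby umbilical offline}; {A hydraulic pump failed, Right shuttle valve trips, Solenoid is down}.

4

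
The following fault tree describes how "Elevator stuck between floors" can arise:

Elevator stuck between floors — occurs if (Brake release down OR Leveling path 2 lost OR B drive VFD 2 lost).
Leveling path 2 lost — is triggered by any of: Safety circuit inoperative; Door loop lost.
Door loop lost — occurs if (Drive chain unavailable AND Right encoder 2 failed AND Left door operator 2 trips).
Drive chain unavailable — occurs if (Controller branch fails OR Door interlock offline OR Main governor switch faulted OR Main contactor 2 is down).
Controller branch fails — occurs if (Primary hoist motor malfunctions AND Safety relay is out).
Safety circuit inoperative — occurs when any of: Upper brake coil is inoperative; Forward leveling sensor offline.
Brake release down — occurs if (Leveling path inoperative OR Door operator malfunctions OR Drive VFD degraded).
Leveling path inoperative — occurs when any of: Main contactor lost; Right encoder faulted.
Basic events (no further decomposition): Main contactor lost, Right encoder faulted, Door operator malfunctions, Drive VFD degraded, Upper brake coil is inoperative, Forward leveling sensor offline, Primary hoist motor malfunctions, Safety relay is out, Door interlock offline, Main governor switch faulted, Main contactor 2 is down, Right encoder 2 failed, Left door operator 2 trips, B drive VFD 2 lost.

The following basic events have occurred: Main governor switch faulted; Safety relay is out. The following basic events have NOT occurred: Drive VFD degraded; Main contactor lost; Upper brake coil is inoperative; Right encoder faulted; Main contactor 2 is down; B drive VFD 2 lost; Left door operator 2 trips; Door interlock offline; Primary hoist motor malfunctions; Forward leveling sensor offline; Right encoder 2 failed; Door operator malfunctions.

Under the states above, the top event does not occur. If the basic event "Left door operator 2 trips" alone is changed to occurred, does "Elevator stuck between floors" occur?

Counterfactual: set "Left door operator 2 trips" to occurred.
Leveling path inoperative [OR]: Main contactor lost=not, Right encoder faulted=not → no input occurs → does not occur.
Brake release down [OR]: Leveling path inoperative=not, Door operator malfunctions=not, Drive VFD degraded=not → no input occurs → does not occur.
Safety circuit inoperative [OR]: Upper brake coil is inoperative=not, Forward leveling sensor offline=not → no input occurs → does not occur.
Controller branch fails [AND]: Primary hoist motor malfunctions=not, Safety relay is out=occurs → not all inputs occur → does not occur.
Drive chain unavailable [OR]: Controller branch fails=not, Door interlock offline=not, Main governor switch faulted=occurs, Main contactor 2 is down=not → at least one input occurs → occurs.
Door loop lost [AND]: Drive chain unavailable=occurs, Right encoder 2 failed=not, Left door operator 2 trips=occurs → not all inputs occur → does not occur.
Leveling path 2 lost [OR]: Safety circuit inoperative=not, Door loop lost=not → no input occurs → does not occur.
Elevator stuck between floors [OR]: Brake release down=not, Leveling path 2 lost=not, B drive VFD 2 lost=not → no input occurs → does not occur.

No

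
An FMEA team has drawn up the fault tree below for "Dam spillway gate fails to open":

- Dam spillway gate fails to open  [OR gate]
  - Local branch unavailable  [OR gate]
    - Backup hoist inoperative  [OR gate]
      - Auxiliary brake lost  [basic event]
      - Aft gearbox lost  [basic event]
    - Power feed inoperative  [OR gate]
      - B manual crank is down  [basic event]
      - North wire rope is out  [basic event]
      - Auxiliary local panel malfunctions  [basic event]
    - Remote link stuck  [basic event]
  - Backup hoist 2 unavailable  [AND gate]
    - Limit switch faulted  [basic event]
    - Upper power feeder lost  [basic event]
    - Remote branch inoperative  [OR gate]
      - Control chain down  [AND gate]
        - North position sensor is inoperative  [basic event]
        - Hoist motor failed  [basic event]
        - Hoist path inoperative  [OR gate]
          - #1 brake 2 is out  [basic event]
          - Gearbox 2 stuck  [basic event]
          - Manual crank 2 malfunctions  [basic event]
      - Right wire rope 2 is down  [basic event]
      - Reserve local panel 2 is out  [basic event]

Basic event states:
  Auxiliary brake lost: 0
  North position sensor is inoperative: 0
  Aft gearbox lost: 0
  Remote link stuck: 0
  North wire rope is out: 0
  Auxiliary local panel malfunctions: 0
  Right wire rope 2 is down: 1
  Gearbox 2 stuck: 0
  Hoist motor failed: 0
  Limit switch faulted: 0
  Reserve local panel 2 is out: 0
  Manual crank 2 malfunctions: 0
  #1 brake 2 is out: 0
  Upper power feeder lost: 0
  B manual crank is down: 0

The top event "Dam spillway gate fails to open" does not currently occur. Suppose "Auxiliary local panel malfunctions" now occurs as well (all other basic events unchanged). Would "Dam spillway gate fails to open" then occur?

Yes

Counterfactual: set "Auxiliary local panel malfunctions" to occurred.
Backup hoist inoperative [OR]: Auxiliary brake lost=not, Aft gearbox lost=not → no input occurs → does not occur.
Power feed inoperative [OR]: B manual crank is down=not, North wire rope is out=not, Auxiliary local panel malfunctions=occurs → at least one input occurs → occurs.
Local branch unavailable [OR]: Backup hoist inoperative=not, Power feed inoperative=occurs, Remote link stuck=not → at least one input occurs → occurs.
Hoist path inoperative [OR]: #1 brake 2 is out=not, Gearbox 2 stuck=not, Manual crank 2 malfunctions=not → no input occurs → does not occur.
Control chain down [AND]: North position sensor is inoperative=not, Hoist motor failed=not, Hoist path inoperative=not → not all inputs occur → does not occur.
Remote branch inoperative [OR]: Control chain down=not, Right wire rope 2 is down=occurs, Reserve local panel 2 is out=not → at least one input occurs → occurs.
Backup hoist 2 unavailable [AND]: Limit switch faulted=not, Upper power feeder lost=not, Remote branch inoperative=occurs → not all inputs occur → does not occur.
Dam spillway gate fails to open [OR]: Local branch unavailable=occurs, Backup hoist 2 unavailable=not → at least one input occurs → occurs.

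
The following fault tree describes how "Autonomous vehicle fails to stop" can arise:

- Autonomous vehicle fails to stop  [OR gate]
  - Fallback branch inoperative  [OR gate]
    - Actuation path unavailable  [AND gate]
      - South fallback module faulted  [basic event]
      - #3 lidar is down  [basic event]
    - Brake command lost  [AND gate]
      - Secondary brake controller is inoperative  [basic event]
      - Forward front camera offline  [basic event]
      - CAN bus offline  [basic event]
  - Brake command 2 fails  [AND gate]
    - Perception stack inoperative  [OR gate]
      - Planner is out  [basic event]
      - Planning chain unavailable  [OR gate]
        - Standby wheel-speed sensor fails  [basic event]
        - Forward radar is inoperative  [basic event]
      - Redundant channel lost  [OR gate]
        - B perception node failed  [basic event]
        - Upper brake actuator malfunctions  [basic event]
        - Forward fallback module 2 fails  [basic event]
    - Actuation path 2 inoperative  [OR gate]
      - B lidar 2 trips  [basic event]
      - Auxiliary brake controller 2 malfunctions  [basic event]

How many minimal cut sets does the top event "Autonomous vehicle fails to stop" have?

Actuation path unavailable [AND]: one cut set from each child combined → 1 × 1 = 1 cut set(s).
Brake command lost [AND]: one cut set from each child combined → 1 × 1 × 1 = 1 cut set(s).
Fallback branch inoperative [OR]: union of children's cut sets → 2 cut set(s).
Planning chain unavailable [OR]: union of children's cut sets → 2 cut set(s).
Redundant channel lost [OR]: union of children's cut sets → 3 cut set(s).
Perception stack inoperative [OR]: union of children's cut sets → 6 cut set(s).
Actuation path 2 inoperative [OR]: union of children's cut sets → 2 cut set(s).
Brake command 2 fails [AND]: one cut set from each child combined → 6 × 2 = 12 cut set(s).
Autonomous vehicle fails to stop [OR]: union of children's cut sets → 14 cut set(s).

14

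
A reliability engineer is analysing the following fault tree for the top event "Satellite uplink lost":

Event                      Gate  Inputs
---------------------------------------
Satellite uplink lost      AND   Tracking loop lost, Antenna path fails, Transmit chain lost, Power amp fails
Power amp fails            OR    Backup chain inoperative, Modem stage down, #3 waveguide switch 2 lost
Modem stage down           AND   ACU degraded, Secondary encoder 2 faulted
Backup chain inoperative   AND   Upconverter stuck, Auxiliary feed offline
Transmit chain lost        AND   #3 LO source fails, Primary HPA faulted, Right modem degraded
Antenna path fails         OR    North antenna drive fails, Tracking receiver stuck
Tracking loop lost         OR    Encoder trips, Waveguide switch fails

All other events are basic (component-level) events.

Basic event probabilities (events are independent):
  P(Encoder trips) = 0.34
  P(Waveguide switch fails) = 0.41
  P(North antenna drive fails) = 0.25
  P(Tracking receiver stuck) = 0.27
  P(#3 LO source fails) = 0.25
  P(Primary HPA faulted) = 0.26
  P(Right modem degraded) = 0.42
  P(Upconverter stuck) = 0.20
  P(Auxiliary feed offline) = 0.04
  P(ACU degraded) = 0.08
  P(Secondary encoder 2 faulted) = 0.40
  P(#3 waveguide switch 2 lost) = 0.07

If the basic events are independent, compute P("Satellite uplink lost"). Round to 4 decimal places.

0.0008

P(Tracking loop lost) [OR] = 1 − (1−0.34) × (1−0.41) = 0.610600
P(Antenna path fails) [OR] = 1 − (1−0.25) × (1−0.27) = 0.452500
P(Transmit chain lost) [AND] = 0.25 × 0.26 × 0.42 = 0.027300
P(Backup chain inoperative) [AND] = 0.20 × 0.04 = 0.008000
P(Modem stage down) [AND] = 0.08 × 0.40 = 0.032000
P(Power amp fails) [OR] = 1 − (1−0.008000) × (1−0.032000) × (1−0.07) = 0.106962
P(Satellite uplink lost) [AND] = 0.610600 × 0.452500 × 0.027300 × 0.106962 = 0.000807
Rounded to 4 decimal places: P(Satellite uplink lost) ≈ 0.0008.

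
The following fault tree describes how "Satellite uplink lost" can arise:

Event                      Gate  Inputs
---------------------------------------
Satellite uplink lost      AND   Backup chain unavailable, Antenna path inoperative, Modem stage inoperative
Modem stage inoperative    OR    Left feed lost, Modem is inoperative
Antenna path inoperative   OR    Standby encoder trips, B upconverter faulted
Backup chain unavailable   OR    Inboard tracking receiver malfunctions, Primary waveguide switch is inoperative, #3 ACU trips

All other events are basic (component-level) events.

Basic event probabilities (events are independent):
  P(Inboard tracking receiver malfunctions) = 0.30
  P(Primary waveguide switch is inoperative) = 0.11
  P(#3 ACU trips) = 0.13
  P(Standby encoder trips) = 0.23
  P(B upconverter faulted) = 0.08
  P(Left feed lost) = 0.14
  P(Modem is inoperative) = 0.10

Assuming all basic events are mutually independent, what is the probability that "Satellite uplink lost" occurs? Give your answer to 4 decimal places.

P(Backup chain unavailable) [OR] = 1 − (1−0.30) × (1−0.11) × (1−0.13) = 0.457990
P(Antenna path inoperative) [OR] = 1 − (1−0.23) × (1−0.08) = 0.291600
P(Modem stage inoperative) [OR] = 1 − (1−0.14) × (1−0.10) = 0.226000
P(Satellite uplink lost) [AND] = 0.457990 × 0.291600 × 0.226000 = 0.030182
Rounded to 4 decimal places: P(Satellite uplink lost) ≈ 0.0302.

0.0302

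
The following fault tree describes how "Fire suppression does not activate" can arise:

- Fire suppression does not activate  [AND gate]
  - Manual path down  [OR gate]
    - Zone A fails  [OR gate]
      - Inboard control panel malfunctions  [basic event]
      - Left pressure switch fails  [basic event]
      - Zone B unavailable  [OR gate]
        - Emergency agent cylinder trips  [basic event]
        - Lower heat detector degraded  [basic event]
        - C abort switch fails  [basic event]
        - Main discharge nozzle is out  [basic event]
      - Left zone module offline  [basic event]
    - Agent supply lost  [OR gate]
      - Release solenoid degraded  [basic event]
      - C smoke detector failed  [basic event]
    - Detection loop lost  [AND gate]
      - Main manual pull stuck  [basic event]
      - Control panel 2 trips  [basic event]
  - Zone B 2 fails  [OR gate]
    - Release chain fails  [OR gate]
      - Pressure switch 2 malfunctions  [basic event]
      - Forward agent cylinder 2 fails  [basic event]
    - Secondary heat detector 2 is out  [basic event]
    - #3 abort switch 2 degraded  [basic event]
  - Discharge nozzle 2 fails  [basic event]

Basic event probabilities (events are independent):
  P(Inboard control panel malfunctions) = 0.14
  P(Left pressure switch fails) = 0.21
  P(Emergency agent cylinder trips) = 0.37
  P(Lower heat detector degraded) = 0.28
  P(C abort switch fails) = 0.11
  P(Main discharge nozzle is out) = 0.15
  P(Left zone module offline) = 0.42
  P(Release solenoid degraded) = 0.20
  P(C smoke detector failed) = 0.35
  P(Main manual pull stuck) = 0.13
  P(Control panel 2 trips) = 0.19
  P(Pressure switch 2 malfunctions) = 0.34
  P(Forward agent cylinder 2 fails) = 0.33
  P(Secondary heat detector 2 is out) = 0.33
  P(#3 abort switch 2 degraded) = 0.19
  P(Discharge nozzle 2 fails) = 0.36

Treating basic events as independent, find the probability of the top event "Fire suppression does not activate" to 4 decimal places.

P(Zone B unavailable) [OR] = 1 − (1−0.37) × (1−0.28) × (1−0.11) × (1−0.15) = 0.656852
P(Zone A fails) [OR] = 1 − (1−0.14) × (1−0.21) × (1−0.656852) × (1−0.42) = 0.864782
P(Agent supply lost) [OR] = 1 − (1−0.20) × (1−0.35) = 0.480000
P(Detection loop lost) [AND] = 0.13 × 0.19 = 0.024700
P(Manual path down) [OR] = 1 − (1−0.864782) × (1−0.480000) × (1−0.024700) = 0.931423
P(Release chain fails) [OR] = 1 − (1−0.34) × (1−0.33) = 0.557800
P(Zone B 2 fails) [OR] = 1 − (1−0.557800) × (1−0.33) × (1−0.19) = 0.760018
P(Fire suppression does not activate) [AND] = 0.931423 × 0.760018 × 0.36 = 0.254843
Rounded to 4 decimal places: P(Fire suppression does not activate) ≈ 0.2548.

0.2548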